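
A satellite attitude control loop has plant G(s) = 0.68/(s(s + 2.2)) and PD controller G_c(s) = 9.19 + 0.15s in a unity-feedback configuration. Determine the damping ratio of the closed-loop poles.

ζ = 0.46

Forward path: (9.19 + 0.15s)·0.68/(s(s+2.2)). The closed-loop characteristic equation is s² + (2.2 + 0.68·0.15)s + 0.68·9.19 = 0.
That is s² + 2.302s + 6.249 = 0, so ω_n = 2.5 rad/s and ζ = 2.302/(2·2.5) = 0.4604.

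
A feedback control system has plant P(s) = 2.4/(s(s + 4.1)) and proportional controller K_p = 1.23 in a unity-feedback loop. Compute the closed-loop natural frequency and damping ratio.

With unity feedback the closed-loop characteristic equation is s² + 4.1s + 1.23·2.4 = s² + 4.1s + 2.952 = 0.
So ω_n² = 2.952 ⇒ ω_n = 1.718 rad/s, and ζ = 4.1/(2ω_n) = 1.19.

ω_n = 1.72 rad/s, ζ = 1.19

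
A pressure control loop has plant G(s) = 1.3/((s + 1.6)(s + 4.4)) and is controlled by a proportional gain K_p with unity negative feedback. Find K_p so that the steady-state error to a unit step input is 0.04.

The loop is type 0, so e_ss(step) = 1/(1 + K_pos) with K_pos = K_p·G(0).
G(0) = 0.1847. Require 1/(1 + K_p·0.1847) = 0.04, so 1 + 0.1847·K_p = 25.
K_p = (25 − 1)/0.1847 = 130.

K_p = 130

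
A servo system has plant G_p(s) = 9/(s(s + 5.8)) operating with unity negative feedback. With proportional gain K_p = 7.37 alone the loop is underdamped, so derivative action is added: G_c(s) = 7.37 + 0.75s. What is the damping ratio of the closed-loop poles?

Forward path: (7.37 + 0.75s)·9/(s(s+5.8)). The closed-loop characteristic equation is s² + (5.8 + 9·0.75)s + 9·7.37 = 0.
That is s² + 12.55s + 66.33 = 0, so ω_n = 8.144 rad/s and ζ = 12.55/(2·8.144) = 0.7705.

ζ = 0.77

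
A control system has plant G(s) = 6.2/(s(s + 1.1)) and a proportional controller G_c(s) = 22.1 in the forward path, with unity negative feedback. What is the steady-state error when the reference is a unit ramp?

0.00803

The loop has one pole at the origin (type 1). Velocity error constant K_v = lim_{s→0} s·G_c(s)G(s) = 22.1·6.2/1.1 = 124.6.
Steady-state error to a unit ramp: e_ss = 1/K_v = 0.00803.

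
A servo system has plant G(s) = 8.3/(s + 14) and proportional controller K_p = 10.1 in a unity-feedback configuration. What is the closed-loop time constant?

Closed-loop transfer function: T(s) = K_p·G(s)/(1 + K_p·G(s)) = 83.83/(s + 14 + 83.83) = 83.83/(s + 97.83).
Time constant τ = 1/97.83 = 0.0102 s.

τ = 0.0102 s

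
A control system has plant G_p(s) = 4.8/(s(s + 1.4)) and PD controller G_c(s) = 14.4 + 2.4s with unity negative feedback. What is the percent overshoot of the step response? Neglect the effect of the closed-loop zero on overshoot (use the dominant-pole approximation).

2.07%

Forward path: (14.4 + 2.4s)·4.8/(s(s+1.4)). The closed-loop characteristic equation is s² + (1.4 + 4.8·2.4)s + 4.8·14.4 = 0.
That is s² + 12.92s + 69.12 = 0, so ω_n = 8.314 rad/s and ζ = 12.92/(2·8.314) = 0.777.
%OS = 100·exp(−πζ/√(1−ζ²)) = 2.07%.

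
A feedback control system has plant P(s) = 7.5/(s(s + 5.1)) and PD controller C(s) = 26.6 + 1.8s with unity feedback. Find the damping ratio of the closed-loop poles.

Forward path: (26.6 + 1.8s)·7.5/(s(s+5.1)). The closed-loop characteristic equation is s² + (5.1 + 7.5·1.8)s + 7.5·26.6 = 0.
That is s² + 18.6s + 199.5 = 0, so ω_n = 14.12 rad/s and ζ = 18.6/(2·14.12) = 0.6584.

ζ = 0.658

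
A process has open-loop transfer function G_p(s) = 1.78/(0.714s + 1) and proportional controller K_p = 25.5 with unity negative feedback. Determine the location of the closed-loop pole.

Closed loop: T(s) = K_p·G_p/(1+K_p·G_p) = 45.39/(0.714s + 1 + 45.39), with pole at s = −(1 + 45.39)/0.714 = −64.97.

s = -64.97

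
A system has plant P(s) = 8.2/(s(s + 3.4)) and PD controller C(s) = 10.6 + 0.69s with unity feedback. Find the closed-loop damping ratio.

ζ = 0.486

Forward path: (10.6 + 0.69s)·8.2/(s(s+3.4)). The closed-loop characteristic equation is s² + (3.4 + 8.2·0.69)s + 8.2·10.6 = 0.
That is s² + 9.058s + 86.92 = 0, so ω_n = 9.323 rad/s and ζ = 9.058/(2·9.323) = 0.4858.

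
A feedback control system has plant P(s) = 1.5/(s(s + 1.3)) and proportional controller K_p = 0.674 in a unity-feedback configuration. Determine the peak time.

T_p = 4.1 s

The closed-loop denominator s² + 1.3s + 1.011 gives ω_n = √1.011 = 1.005 and ζ = 1.3/(2ω_n) = 0.6465.
Damped frequency ω_d = ω_n√(1−ζ²) = 0.7671 rad/s, so peak time T_p = π/ω_d = 4.1 s.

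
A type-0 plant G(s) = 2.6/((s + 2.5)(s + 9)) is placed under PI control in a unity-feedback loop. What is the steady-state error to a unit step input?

The PI controller's integrator makes the forward path type 1, so e_ss to a step is zero.

0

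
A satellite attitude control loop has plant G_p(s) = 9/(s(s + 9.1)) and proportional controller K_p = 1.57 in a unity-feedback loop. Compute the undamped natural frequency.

ω_n = 3.76 rad/s

The closed-loop denominator is s(s+9.1) + 1.57·9 = s² + 9.1s + 14.13.
Matching s² + 2ζω_n s + ω_n²: ω_n = √14.13 = 3.759 rad/s and 2ζω_n = 9.1, so ζ = 9.1/(2·3.759) = 1.21.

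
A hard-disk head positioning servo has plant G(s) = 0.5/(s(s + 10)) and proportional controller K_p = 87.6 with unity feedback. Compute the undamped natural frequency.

The closed-loop denominator is s(s+10) + 87.6·0.5 = s² + 10s + 43.8.
Matching s² + 2ζω_n s + ω_n²: ω_n = √43.8 = 6.618 rad/s and 2ζω_n = 10, so ζ = 10/(2·6.618) = 0.755.

ω_n = 6.62 rad/s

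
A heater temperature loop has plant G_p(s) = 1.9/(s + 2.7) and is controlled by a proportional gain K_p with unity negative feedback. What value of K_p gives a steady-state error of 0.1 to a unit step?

K_p = 12.8

The loop is type 0, so e_ss(step) = 1/(1 + K_pos) with K_pos = K_p·G_p(0).
G_p(0) = 0.7037. Require 1/(1 + K_p·0.7037) = 0.1, so 1 + 0.7037·K_p = 10.
K_p = (10 − 1)/0.7037 = 12.8.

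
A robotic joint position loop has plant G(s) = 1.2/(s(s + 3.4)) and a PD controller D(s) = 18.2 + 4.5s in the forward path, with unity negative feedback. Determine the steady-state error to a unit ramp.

The loop has one pole at the origin (type 1). Velocity error constant K_v = lim_{s→0} s·D(s)G(s) = 18.2·1.2/3.4 = 6.424.
Steady-state error to a unit ramp: e_ss = 1/K_v = 0.156.

0.156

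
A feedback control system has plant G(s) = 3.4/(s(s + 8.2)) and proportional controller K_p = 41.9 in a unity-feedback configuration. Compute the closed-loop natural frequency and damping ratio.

With unity feedback the closed-loop characteristic equation is s² + 8.2s + 41.9·3.4 = s² + 8.2s + 142.5 = 0.
Matching s² + 2ζω_n s + ω_n²: ω_n = √142.5 = 11.94 rad/s and 2ζω_n = 8.2, so ζ = 8.2/(2·11.94) = 0.344.

ω_n = 11.9 rad/s, ζ = 0.344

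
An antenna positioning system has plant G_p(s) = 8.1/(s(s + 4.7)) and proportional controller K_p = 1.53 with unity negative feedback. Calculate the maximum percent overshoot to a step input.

5.98%

The closed-loop denominator s² + 4.7s + 12.39 gives ω_n = √12.39 = 3.52 and ζ = 4.7/(2ω_n) = 0.6675.
%OS = 100·exp(−πζ/√(1−ζ²)) = 100·exp(−π·0.6675/√0.5544) = 5.98%.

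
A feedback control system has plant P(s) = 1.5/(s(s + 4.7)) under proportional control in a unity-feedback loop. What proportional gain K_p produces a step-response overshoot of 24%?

From %OS = 100·exp(−πζ/√(1−ζ²)) = 24%, ζ = −ln(0.24)/√(π²+ln²(0.24)) = 0.4136.
Characteristic equation s² + 4.7s + 1.5K_p = 0 gives ζ = 4.7/(2√(1.5K_p)).
Setting ζ = 0.4136: √(1.5K_p) = 4.7/(2·0.4136) = 5.682, so K_p = 32.28/1.5 = 21.5.

K_p = 21.5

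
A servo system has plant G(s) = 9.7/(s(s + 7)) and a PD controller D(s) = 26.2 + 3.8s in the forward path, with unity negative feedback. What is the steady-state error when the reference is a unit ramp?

The loop has one pole at the origin (type 1). Velocity error constant K_v = lim_{s→0} s·D(s)G(s) = 26.2·9.7/7 = 36.31.
Steady-state error to a unit ramp: e_ss = 1/K_v = 0.0275.

0.0275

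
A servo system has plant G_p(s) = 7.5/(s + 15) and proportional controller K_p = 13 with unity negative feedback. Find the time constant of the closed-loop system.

τ = 0.00889 s

Closed-loop transfer function: T(s) = K_p·G_p(s)/(1 + K_p·G_p(s)) = 97.5/(s + 15 + 97.5) = 97.5/(s + 112.5).
Time constant τ = 1/112.5 = 0.00889 s.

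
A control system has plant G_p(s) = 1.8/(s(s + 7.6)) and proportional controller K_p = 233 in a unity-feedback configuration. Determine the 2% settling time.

From 1 + K_pG_p(s) = 0: s² + 7.6s + 419.4 = 0 ⇒ ω_n = 20.48, ζ = 0.1856.
2% settling time T_s ≈ 4/(ζω_n) = 4/3.8 = 1.05 s.

T_s ≈ 1.05 s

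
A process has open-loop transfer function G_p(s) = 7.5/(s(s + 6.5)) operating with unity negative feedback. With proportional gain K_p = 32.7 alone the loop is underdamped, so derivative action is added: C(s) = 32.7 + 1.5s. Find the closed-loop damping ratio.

ζ = 0.567

Forward path: (32.7 + 1.5s)·7.5/(s(s+6.5)). The closed-loop characteristic equation is s² + (6.5 + 7.5·1.5)s + 7.5·32.7 = 0.
That is s² + 17.75s + 245.3 = 0, so ω_n = 15.66 rad/s and ζ = 17.75/(2·15.66) = 0.5667.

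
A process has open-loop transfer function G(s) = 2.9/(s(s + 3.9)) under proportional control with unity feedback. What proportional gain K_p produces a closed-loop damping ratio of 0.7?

K_p = 2.68

Closed-loop characteristic equation: s² + 3.9s + K_p·2.9 = 0.
So ω_n = √(2.9K_p) and 2ζω_n = 3.9, giving ζ = 3.9/(2√(2.9K_p)).
Setting ζ = 0.7: √(2.9K_p) = 3.9/(2·0.7) = 2.786, so K_p = 7.76/2.9 = 2.68.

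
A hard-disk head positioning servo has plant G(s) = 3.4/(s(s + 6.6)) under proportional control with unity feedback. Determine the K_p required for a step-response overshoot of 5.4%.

From %OS = 100·exp(−πζ/√(1−ζ²)) = 5.4%, ζ = −ln(0.054)/√(π²+ln²(0.054)) = 0.6806.
Characteristic equation s² + 6.6s + 3.4K_p = 0 gives ζ = 6.6/(2√(3.4K_p)).
Setting ζ = 0.6806: √(3.4K_p) = 6.6/(2·0.6806) = 4.848, so K_p = 23.51/3.4 = 6.91.

K_p = 6.91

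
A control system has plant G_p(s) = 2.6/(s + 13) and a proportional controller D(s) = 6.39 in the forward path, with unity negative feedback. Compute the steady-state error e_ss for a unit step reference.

The loop is type 0. Static position error constant K_pos = D(0)·G_p(0) = 6.39·0.2 = 1.278.
Steady-state error to a unit step: e_ss = 1/(1+K_pos) = 1/2.278 = 0.439.

0.439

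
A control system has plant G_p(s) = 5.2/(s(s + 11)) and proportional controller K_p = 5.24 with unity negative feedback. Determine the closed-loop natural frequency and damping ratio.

The closed-loop denominator is s(s+11) + 5.24·5.2 = s² + 11s + 27.25.
So ω_n² = 27.25 ⇒ ω_n = 5.22 rad/s, and ζ = 11/(2ω_n) = 1.05.

ω_n = 5.22 rad/s, ζ = 1.05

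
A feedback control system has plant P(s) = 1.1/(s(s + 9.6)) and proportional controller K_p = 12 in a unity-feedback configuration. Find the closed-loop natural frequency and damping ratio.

ω_n = 3.63 rad/s, ζ = 1.32

The closed-loop denominator is s(s+9.6) + 12·1.1 = s² + 9.6s + 13.2.
So ω_n² = 13.2 ⇒ ω_n = 3.633 rad/s, and ζ = 9.6/(2ω_n) = 1.32.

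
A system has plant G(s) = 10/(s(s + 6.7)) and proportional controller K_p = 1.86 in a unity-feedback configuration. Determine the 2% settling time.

Closed-loop characteristic equation: s² + 6.7s + 18.6 = 0, so ω_n = 4.313 rad/s and ζ = 6.7/(2·4.313) = 0.7768.
2% settling time T_s ≈ 4/(ζω_n) = 4/3.35 = 1.19 s.

T_s ≈ 1.19 s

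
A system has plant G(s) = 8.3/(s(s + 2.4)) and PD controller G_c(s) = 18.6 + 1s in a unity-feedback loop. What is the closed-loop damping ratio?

Forward path: (18.6 + 1s)·8.3/(s(s+2.4)). The closed-loop characteristic equation is s² + (2.4 + 8.3·1)s + 8.3·18.6 = 0.
That is s² + 10.7s + 154.4 = 0, so ω_n = 12.42 rad/s and ζ = 10.7/(2·12.42) = 0.4306.

ζ = 0.431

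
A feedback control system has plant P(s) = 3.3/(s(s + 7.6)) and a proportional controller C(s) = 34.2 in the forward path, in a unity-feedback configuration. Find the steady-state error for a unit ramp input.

The loop has one pole at the origin (type 1). Velocity error constant K_v = lim_{s→0} s·C(s)P(s) = 34.2·3.3/7.6 = 14.85.
Steady-state error to a unit ramp: e_ss = 1/K_v = 0.0673.

0.0673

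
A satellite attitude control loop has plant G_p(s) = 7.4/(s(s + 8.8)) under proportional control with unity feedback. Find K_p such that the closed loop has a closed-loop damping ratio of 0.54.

K_p = 8.97

Closed-loop characteristic equation: s² + 8.8s + K_p·7.4 = 0.
So ω_n = √(7.4K_p) and 2ζω_n = 8.8, giving ζ = 8.8/(2√(7.4K_p)).
Setting ζ = 0.54: √(7.4K_p) = 8.8/(2·0.54) = 8.148, so K_p = 66.39/7.4 = 8.97.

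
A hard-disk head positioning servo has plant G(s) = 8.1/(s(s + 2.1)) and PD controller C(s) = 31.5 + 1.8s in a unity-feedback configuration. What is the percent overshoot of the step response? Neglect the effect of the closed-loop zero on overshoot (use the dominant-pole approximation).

Forward path: (31.5 + 1.8s)·8.1/(s(s+2.1)). The closed-loop characteristic equation is s² + (2.1 + 8.1·1.8)s + 8.1·31.5 = 0.
That is s² + 16.68s + 255.1 = 0, so ω_n = 15.97 rad/s and ζ = 16.68/(2·15.97) = 0.5221.
%OS = 100·exp(−πζ/√(1−ζ²)) = 14.6%.

14.6%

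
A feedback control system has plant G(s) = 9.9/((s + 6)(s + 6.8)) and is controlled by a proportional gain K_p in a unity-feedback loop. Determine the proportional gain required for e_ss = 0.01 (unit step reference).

K_p = 408

Steady-state error for a unit step on this type-0 loop is 1/(1 + K_p·G(0)).
G(0) = 0.2426. Require 1/(1 + K_p·0.2426) = 0.01, so 1 + 0.2426·K_p = 100.
K_p = (100 − 1)/0.2426 = 408.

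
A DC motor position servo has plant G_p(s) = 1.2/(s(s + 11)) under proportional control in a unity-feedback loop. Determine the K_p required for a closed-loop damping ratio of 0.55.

K_p = 83.3

Closed-loop characteristic equation: s² + 11s + K_p·1.2 = 0.
So ω_n = √(1.2K_p) and 2ζω_n = 11, giving ζ = 11/(2√(1.2K_p)).
Setting ζ = 0.55: √(1.2K_p) = 11/(2·0.55) = 10, so K_p = 100/1.2 = 83.3.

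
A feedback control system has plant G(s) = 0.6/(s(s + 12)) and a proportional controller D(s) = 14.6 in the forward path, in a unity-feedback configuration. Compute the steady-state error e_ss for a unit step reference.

The open loop D(s)G(s) has a pole at the origin (type 1), so the static position error constant is infinite and e_ss = 1/(1+∞) = 0.

0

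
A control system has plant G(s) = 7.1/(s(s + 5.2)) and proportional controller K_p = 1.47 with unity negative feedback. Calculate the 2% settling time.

The closed-loop denominator s² + 5.2s + 10.44 gives ω_n = √10.44 = 3.231 and ζ = 5.2/(2ω_n) = 0.8048.
2% settling time T_s ≈ 4/(ζω_n) = 4/2.6 = 1.54 s.

T_s ≈ 1.54 s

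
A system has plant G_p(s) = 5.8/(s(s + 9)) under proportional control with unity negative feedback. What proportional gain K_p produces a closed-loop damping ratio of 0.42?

Closed-loop characteristic equation: s² + 9s + K_p·5.8 = 0.
So ω_n = √(5.8K_p) and 2ζω_n = 9, giving ζ = 9/(2√(5.8K_p)).
Setting ζ = 0.42: √(5.8K_p) = 9/(2·0.42) = 10.71, so K_p = 114.8/5.8 = 19.8.

K_p = 19.8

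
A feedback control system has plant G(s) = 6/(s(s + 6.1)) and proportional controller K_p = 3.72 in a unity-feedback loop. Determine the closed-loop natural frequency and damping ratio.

ω_n = 4.72 rad/s, ζ = 0.646

The closed-loop denominator is s(s+6.1) + 3.72·6 = s² + 6.1s + 22.32.
Matching s² + 2ζω_n s + ω_n²: ω_n = √22.32 = 4.724 rad/s and 2ζω_n = 6.1, so ζ = 6.1/(2·4.724) = 0.646.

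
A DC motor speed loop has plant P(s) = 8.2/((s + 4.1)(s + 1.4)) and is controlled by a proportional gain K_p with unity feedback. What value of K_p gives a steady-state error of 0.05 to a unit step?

For a type-0 loop with proportional control, e_ss = 1/(1 + K_p·P(0)).
P(0) = 1.429. Require 1/(1 + K_p·1.429) = 0.05, so 1 + 1.429·K_p = 20.
K_p = (20 − 1)/1.429 = 13.3.

K_p = 13.3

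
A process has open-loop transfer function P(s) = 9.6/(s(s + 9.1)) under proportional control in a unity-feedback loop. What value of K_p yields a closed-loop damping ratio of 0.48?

K_p = 9.36

Closed-loop characteristic equation: s² + 9.1s + K_p·9.6 = 0.
So ω_n = √(9.6K_p) and 2ζω_n = 9.1, giving ζ = 9.1/(2√(9.6K_p)).
Setting ζ = 0.48: √(9.6K_p) = 9.1/(2·0.48) = 9.479, so K_p = 89.85/9.6 = 9.36.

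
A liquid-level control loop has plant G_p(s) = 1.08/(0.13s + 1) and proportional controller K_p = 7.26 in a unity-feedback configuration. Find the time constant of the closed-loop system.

τ = 0.0147 s

Closed loop: T(s) = K_p·G_p/(1+K_p·G_p) = 7.841/(0.13s + 1 + 7.841), with pole at s = −(1 + 7.841)/0.13 = −68.01.
Closed-loop time constant τ = 1/68.01 = 0.0147 s.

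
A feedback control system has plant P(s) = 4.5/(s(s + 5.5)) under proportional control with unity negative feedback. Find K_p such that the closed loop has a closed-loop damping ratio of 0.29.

K_p = 20

Closed-loop characteristic equation: s² + 5.5s + K_p·4.5 = 0.
So ω_n = √(4.5K_p) and 2ζω_n = 5.5, giving ζ = 5.5/(2√(4.5K_p)).
Setting ζ = 0.29: √(4.5K_p) = 5.5/(2·0.29) = 9.483, so K_p = 89.92/4.5 = 20.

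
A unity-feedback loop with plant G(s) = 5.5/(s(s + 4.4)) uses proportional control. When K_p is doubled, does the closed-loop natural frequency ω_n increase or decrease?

ω_n = √(5.5·K_p), which grows with K_p.

increase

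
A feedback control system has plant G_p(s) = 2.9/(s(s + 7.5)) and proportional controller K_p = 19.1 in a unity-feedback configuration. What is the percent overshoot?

The closed-loop denominator s² + 7.5s + 55.39 gives ω_n = √55.39 = 7.442 and ζ = 7.5/(2ω_n) = 0.5039.
%OS = 100·exp(−πζ/√(1−ζ²)) = 100·exp(−π·0.5039/√0.7461) = 16%.

16%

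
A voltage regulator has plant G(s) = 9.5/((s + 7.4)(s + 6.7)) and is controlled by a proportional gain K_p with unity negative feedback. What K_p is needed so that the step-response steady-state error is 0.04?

K_p = 125

For a type-0 loop with proportional control, e_ss = 1/(1 + K_p·G(0)).
G(0) = 0.1916. Require 1/(1 + K_p·0.1916) = 0.04, so 1 + 0.1916·K_p = 25.
K_p = (25 − 1)/0.1916 = 125.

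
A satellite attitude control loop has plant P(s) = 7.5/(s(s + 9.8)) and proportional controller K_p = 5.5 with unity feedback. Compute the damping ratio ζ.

1 + K_p·P(s) = 0 gives s² + 9.8s + 41.25 = 0.
Matching s² + 2ζω_n s + ω_n²: ω_n = √41.25 = 6.423 rad/s and 2ζω_n = 9.8, so ζ = 9.8/(2·6.423) = 0.763.

ζ = 0.763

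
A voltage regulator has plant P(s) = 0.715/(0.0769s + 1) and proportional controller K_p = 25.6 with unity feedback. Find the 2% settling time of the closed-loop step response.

Closed loop: T(s) = K_p·P/(1+K_p·P) = 18.3/(0.0769s + 1 + 18.3), with pole at s = −(1 + 18.3)/0.0769 = −251.
τ = 1/251 = 0.003984 s, so 2% settling time ≈ 4τ = 0.0159 s.

T_s ≈ 0.0159 s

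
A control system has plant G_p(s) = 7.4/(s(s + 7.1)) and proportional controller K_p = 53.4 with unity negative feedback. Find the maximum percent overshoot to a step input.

From 1 + K_pG_p(s) = 0: s² + 7.1s + 395.2 = 0 ⇒ ω_n = 19.88, ζ = 0.1786.
%OS = 100·exp(−πζ/√(1−ζ²)) = 100·exp(−π·0.1786/√0.9681) = 56.5%.

56.5%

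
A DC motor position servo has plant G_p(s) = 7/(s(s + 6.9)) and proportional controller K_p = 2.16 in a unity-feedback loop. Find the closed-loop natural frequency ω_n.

ω_n = 3.89 rad/s

The closed-loop denominator is s(s+6.9) + 2.16·7 = s² + 6.9s + 15.12.
Matching s² + 2ζω_n s + ω_n²: ω_n = √15.12 = 3.888 rad/s and 2ζω_n = 6.9, so ζ = 6.9/(2·3.888) = 0.887.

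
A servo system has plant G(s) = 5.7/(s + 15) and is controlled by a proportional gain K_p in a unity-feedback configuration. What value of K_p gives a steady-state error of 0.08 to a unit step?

K_p = 30.3

The loop is type 0, so e_ss(step) = 1/(1 + K_pos) with K_pos = K_p·G(0).
G(0) = 0.38. Require 1/(1 + K_p·0.38) = 0.08, so 1 + 0.38·K_p = 12.5.
K_p = (12.5 − 1)/0.38 = 30.3.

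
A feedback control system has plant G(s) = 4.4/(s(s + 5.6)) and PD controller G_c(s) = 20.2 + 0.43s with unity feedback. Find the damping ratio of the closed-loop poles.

Forward path: (20.2 + 0.43s)·4.4/(s(s+5.6)). The closed-loop characteristic equation is s² + (5.6 + 4.4·0.43)s + 4.4·20.2 = 0.
That is s² + 7.492s + 88.88 = 0, so ω_n = 9.428 rad/s and ζ = 7.492/(2·9.428) = 0.3973.

ζ = 0.397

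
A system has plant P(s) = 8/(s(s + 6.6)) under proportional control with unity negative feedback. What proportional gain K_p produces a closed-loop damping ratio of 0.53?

Closed-loop characteristic equation: s² + 6.6s + K_p·8 = 0.
So ω_n = √(8K_p) and 2ζω_n = 6.6, giving ζ = 6.6/(2√(8K_p)).
Setting ζ = 0.53: √(8K_p) = 6.6/(2·0.53) = 6.226, so K_p = 38.77/8 = 4.85.

K_p = 4.85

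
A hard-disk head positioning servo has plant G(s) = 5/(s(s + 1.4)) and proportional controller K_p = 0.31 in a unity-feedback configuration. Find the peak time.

T_p = 3.05 s

From 1 + K_pG(s) = 0: s² + 1.4s + 1.55 = 0 ⇒ ω_n = 1.245, ζ = 0.5623.
Damped frequency ω_d = ω_n√(1−ζ²) = 1.03 rad/s, so peak time T_p = π/ω_d = 3.05 s.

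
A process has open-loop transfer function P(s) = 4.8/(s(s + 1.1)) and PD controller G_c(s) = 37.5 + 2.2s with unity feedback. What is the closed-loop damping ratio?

ζ = 0.435

Forward path: (37.5 + 2.2s)·4.8/(s(s+1.1)). The closed-loop characteristic equation is s² + (1.1 + 4.8·2.2)s + 4.8·37.5 = 0.
That is s² + 11.66s + 180 = 0, so ω_n = 13.42 rad/s and ζ = 11.66/(2·13.42) = 0.4345.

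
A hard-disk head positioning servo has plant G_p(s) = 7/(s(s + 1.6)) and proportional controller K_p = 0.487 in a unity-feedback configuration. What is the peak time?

From 1 + K_pG_p(s) = 0: s² + 1.6s + 3.409 = 0 ⇒ ω_n = 1.846, ζ = 0.4333.
Damped frequency ω_d = ω_n√(1−ζ²) = 1.664 rad/s, so peak time T_p = π/ω_d = 1.89 s.

T_p = 1.89 s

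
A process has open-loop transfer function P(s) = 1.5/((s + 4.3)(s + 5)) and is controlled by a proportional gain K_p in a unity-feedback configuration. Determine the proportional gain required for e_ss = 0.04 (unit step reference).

K_p = 344

Steady-state error for a unit step on this type-0 loop is 1/(1 + K_p·P(0)).
P(0) = 0.06977. Require 1/(1 + K_p·0.06977) = 0.04, so 1 + 0.06977·K_p = 25.
K_p = (25 − 1)/0.06977 = 344.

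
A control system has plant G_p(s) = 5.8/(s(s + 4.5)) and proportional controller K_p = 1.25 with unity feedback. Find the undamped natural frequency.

With unity feedback the closed-loop characteristic equation is s² + 4.5s + 1.25·5.8 = s² + 4.5s + 7.25 = 0.
Matching s² + 2ζω_n s + ω_n²: ω_n = √7.25 = 2.693 rad/s and 2ζω_n = 4.5, so ζ = 4.5/(2·2.693) = 0.836.

ω_n = 2.69 rad/s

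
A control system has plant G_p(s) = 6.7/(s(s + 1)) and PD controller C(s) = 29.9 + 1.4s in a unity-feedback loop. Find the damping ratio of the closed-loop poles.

Forward path: (29.9 + 1.4s)·6.7/(s(s+1)). The closed-loop characteristic equation is s² + (1 + 6.7·1.4)s + 6.7·29.9 = 0.
That is s² + 10.38s + 200.3 = 0, so ω_n = 14.15 rad/s and ζ = 10.38/(2·14.15) = 0.3667.

ζ = 0.367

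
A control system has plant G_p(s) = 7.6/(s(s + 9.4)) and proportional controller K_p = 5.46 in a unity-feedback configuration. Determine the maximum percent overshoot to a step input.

The closed-loop denominator s² + 9.4s + 41.5 gives ω_n = √41.5 = 6.442 and ζ = 9.4/(2ω_n) = 0.7296.
%OS = 100·exp(−πζ/√(1−ζ²)) = 100·exp(−π·0.7296/√0.4677) = 3.5%.

3.5%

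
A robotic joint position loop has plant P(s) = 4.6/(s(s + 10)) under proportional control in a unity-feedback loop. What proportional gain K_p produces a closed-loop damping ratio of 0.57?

Closed-loop characteristic equation: s² + 10s + K_p·4.6 = 0.
So ω_n = √(4.6K_p) and 2ζω_n = 10, giving ζ = 10/(2√(4.6K_p)).
Setting ζ = 0.57: √(4.6K_p) = 10/(2·0.57) = 8.772, so K_p = 76.95/4.6 = 16.7.

K_p = 16.7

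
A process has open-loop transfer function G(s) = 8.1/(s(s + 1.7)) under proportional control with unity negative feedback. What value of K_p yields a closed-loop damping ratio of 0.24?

Closed-loop characteristic equation: s² + 1.7s + K_p·8.1 = 0.
So ω_n = √(8.1K_p) and 2ζω_n = 1.7, giving ζ = 1.7/(2√(8.1K_p)).
Setting ζ = 0.24: √(8.1K_p) = 1.7/(2·0.24) = 3.542, so K_p = 12.54/8.1 = 1.55.

K_p = 1.55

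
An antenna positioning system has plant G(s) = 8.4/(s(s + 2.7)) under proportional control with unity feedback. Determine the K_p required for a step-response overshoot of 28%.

K_p = 1.54

From %OS = 100·exp(−πζ/√(1−ζ²)) = 28%, ζ = −ln(0.28)/√(π²+ln²(0.28)) = 0.3755.
Characteristic equation s² + 2.7s + 8.4K_p = 0 gives ζ = 2.7/(2√(8.4K_p)).
Setting ζ = 0.3755: √(8.4K_p) = 2.7/(2·0.3755) = 3.595, so K_p = 12.92/8.4 = 1.54.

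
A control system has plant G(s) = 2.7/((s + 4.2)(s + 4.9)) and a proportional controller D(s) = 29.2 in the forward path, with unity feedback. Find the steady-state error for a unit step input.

The loop is type 0. Static position error constant K_pos = D(0)·G(0) = 29.2·0.1312 = 3.831.
Steady-state error to a unit step: e_ss = 1/(1+K_pos) = 1/4.831 = 0.207.

0.207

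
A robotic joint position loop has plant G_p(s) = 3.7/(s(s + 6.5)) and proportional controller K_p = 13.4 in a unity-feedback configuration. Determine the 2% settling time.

T_s ≈ 1.23 s

Closed-loop characteristic equation: s² + 6.5s + 49.58 = 0, so ω_n = 7.041 rad/s and ζ = 6.5/(2·7.041) = 0.4616.
2% settling time T_s ≈ 4/(ζω_n) = 4/3.25 = 1.23 s.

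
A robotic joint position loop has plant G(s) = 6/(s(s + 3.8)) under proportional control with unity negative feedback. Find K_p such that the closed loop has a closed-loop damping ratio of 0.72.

Closed-loop characteristic equation: s² + 3.8s + K_p·6 = 0.
So ω_n = √(6K_p) and 2ζω_n = 3.8, giving ζ = 3.8/(2√(6K_p)).
Setting ζ = 0.72: √(6K_p) = 3.8/(2·0.72) = 2.639, so K_p = 6.964/6 = 1.16.

K_p = 1.16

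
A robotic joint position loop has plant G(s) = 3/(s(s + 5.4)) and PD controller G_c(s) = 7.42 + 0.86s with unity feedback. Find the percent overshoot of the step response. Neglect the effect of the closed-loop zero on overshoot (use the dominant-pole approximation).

0.689%

Forward path: (7.42 + 0.86s)·3/(s(s+5.4)). The closed-loop characteristic equation is s² + (5.4 + 3·0.86)s + 3·7.42 = 0.
That is s² + 7.98s + 22.26 = 0, so ω_n = 4.718 rad/s and ζ = 7.98/(2·4.718) = 0.8457.
%OS = 100·exp(−πζ/√(1−ζ²)) = 0.689%.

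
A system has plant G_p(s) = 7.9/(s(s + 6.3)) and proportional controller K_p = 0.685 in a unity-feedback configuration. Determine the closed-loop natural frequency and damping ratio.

The closed-loop denominator is s(s+6.3) + 0.685·7.9 = s² + 6.3s + 5.412.
So ω_n² = 5.412 ⇒ ω_n = 2.326 rad/s, and ζ = 6.3/(2ω_n) = 1.35.

ω_n = 2.33 rad/s, ζ = 1.35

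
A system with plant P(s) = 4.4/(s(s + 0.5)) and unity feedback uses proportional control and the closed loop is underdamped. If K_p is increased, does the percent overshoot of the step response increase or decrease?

increase

Characteristic equation s² + 0.5s + K_p·4.4 = 0: raising K_p raises ω_n while 2ζω_n = 0.5 is fixed, so ζ falls and overshoot grows.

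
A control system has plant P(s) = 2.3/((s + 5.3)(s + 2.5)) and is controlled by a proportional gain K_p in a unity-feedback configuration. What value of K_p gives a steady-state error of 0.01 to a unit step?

K_p = 570

Steady-state error for a unit step on this type-0 loop is 1/(1 + K_p·P(0)).
P(0) = 0.1736. Require 1/(1 + K_p·0.1736) = 0.01, so 1 + 0.1736·K_p = 100.
K_p = (100 − 1)/0.1736 = 570.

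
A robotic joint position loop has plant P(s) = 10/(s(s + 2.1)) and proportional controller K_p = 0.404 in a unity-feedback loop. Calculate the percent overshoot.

Closed-loop characteristic equation: s² + 2.1s + 4.04 = 0, so ω_n = 2.01 rad/s and ζ = 2.1/(2·2.01) = 0.5224.
%OS = 100·exp(−πζ/√(1−ζ²)) = 100·exp(−π·0.5224/√0.7271) = 14.6%.

14.6%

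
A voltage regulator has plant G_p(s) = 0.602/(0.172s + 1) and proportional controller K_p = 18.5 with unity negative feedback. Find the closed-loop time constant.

Closed loop: T(s) = K_p·G_p/(1+K_p·G_p) = 11.14/(0.172s + 1 + 11.14), with pole at s = −(1 + 11.14)/0.172 = −70.56.
Closed-loop time constant τ = 1/70.56 = 0.0142 s.

τ = 0.0142 s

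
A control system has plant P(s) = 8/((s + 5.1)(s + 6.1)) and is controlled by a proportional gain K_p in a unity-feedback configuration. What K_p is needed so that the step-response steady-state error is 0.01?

Steady-state error for a unit step on this type-0 loop is 1/(1 + K_p·P(0)).
P(0) = 0.2572. Require 1/(1 + K_p·0.2572) = 0.01, so 1 + 0.2572·K_p = 100.
K_p = (100 − 1)/0.2572 = 385.

K_p = 385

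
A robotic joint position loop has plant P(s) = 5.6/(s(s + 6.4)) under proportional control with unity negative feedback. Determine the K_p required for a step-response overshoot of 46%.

K_p = 31.8

From %OS = 100·exp(−πζ/√(1−ζ²)) = 46%, ζ = −ln(0.46)/√(π²+ln²(0.46)) = 0.24.
Characteristic equation s² + 6.4s + 5.6K_p = 0 gives ζ = 6.4/(2√(5.6K_p)).
Setting ζ = 0.24: √(5.6K_p) = 6.4/(2·0.24) = 13.34, so K_p = 177.8/5.6 = 31.8.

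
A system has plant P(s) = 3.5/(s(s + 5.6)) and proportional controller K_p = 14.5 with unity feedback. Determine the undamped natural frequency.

1 + K_p·P(s) = 0 gives s² + 5.6s + 50.75 = 0.
So ω_n² = 50.75 ⇒ ω_n = 7.124 rad/s, and ζ = 5.6/(2ω_n) = 0.393.

ω_n = 7.12 rad/s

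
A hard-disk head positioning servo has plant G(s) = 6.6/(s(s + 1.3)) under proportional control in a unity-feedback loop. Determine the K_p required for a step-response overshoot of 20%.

K_p = 0.308

From %OS = 100·exp(−πζ/√(1−ζ²)) = 20%, ζ = −ln(0.2)/√(π²+ln²(0.2)) = 0.4559.
Characteristic equation s² + 1.3s + 6.6K_p = 0 gives ζ = 1.3/(2√(6.6K_p)).
Setting ζ = 0.4559: √(6.6K_p) = 1.3/(2·0.4559) = 1.426, so K_p = 2.032/6.6 = 0.308.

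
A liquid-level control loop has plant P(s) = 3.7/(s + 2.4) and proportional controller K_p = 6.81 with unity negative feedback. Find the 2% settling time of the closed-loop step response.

Closed-loop transfer function: T(s) = K_p·P(s)/(1 + K_p·P(s)) = 25.2/(s + 2.4 + 25.2) = 25.2/(s + 27.6).
Time constant τ = 1/27.6 = 0.03624 s, so the 2% settling time is about 4τ = 0.145 s.

T_s ≈ 0.145 s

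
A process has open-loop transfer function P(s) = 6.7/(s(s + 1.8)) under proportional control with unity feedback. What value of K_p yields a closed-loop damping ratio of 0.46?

K_p = 0.571

Closed-loop characteristic equation: s² + 1.8s + K_p·6.7 = 0.
So ω_n = √(6.7K_p) and 2ζω_n = 1.8, giving ζ = 1.8/(2√(6.7K_p)).
Setting ζ = 0.46: √(6.7K_p) = 1.8/(2·0.46) = 1.957, so K_p = 3.828/6.7 = 0.571.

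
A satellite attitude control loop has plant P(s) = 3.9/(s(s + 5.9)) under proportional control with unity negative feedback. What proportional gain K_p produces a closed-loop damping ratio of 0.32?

K_p = 21.8

Closed-loop characteristic equation: s² + 5.9s + K_p·3.9 = 0.
So ω_n = √(3.9K_p) and 2ζω_n = 5.9, giving ζ = 5.9/(2√(3.9K_p)).
Setting ζ = 0.32: √(3.9K_p) = 5.9/(2·0.32) = 9.219, so K_p = 84.99/3.9 = 21.8.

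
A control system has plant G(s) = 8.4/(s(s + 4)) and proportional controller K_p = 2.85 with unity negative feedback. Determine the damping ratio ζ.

1 + K_p·G(s) = 0 gives s² + 4s + 23.94 = 0.
So ω_n² = 23.94 ⇒ ω_n = 4.893 rad/s, and ζ = 4/(2ω_n) = 0.409.

ζ = 0.409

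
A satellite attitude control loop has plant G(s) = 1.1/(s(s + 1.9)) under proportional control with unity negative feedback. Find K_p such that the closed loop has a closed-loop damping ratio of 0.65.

K_p = 1.94

Closed-loop characteristic equation: s² + 1.9s + K_p·1.1 = 0.
So ω_n = √(1.1K_p) and 2ζω_n = 1.9, giving ζ = 1.9/(2√(1.1K_p)).
Setting ζ = 0.65: √(1.1K_p) = 1.9/(2·0.65) = 1.462, so K_p = 2.136/1.1 = 1.94.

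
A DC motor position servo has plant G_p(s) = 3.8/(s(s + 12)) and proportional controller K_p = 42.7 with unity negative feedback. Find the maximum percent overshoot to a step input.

18.7%

Closed-loop characteristic equation: s² + 12s + 162.3 = 0, so ω_n = 12.74 rad/s and ζ = 12/(2·12.74) = 0.471.
%OS = 100·exp(−πζ/√(1−ζ²)) = 100·exp(−π·0.471/√0.7781) = 18.7%.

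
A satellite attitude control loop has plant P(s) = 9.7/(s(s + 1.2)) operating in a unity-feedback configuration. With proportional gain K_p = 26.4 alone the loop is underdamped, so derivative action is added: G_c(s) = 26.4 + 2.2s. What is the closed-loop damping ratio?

ζ = 0.704

Forward path: (26.4 + 2.2s)·9.7/(s(s+1.2)). The closed-loop characteristic equation is s² + (1.2 + 9.7·2.2)s + 9.7·26.4 = 0.
That is s² + 22.54s + 256.1 = 0, so ω_n = 16 rad/s and ζ = 22.54/(2·16) = 0.7043.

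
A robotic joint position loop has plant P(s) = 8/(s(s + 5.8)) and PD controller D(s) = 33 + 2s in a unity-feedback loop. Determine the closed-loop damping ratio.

ζ = 0.671

Forward path: (33 + 2s)·8/(s(s+5.8)). The closed-loop characteristic equation is s² + (5.8 + 8·2)s + 8·33 = 0.
That is s² + 21.8s + 264 = 0, so ω_n = 16.25 rad/s and ζ = 21.8/(2·16.25) = 0.6708.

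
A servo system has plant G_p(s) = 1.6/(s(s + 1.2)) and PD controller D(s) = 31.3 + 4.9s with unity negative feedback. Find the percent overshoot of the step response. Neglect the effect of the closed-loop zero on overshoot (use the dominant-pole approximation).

7.37%

Forward path: (31.3 + 4.9s)·1.6/(s(s+1.2)). The closed-loop characteristic equation is s² + (1.2 + 1.6·4.9)s + 1.6·31.3 = 0.
That is s² + 9.04s + 50.08 = 0, so ω_n = 7.077 rad/s and ζ = 9.04/(2·7.077) = 0.6387.
%OS = 100·exp(−πζ/√(1−ζ²)) = 7.37%.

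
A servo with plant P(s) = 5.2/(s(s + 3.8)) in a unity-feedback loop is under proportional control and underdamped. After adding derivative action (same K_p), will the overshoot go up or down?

The derivative term adds K·K_d to the s-coefficient of the characteristic equation, raising 2ζω_n while ω_n is unchanged; ζ increases, so overshoot decreases.

decrease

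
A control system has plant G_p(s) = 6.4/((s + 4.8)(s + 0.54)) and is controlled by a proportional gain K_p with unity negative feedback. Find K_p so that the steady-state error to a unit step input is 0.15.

K_p = 2.3

Steady-state error for a unit step on this type-0 loop is 1/(1 + K_p·G_p(0)).
G_p(0) = 2.469. Require 1/(1 + K_p·2.469) = 0.15, so 1 + 2.469·K_p = 6.667.
K_p = (6.667 − 1)/2.469 = 2.3.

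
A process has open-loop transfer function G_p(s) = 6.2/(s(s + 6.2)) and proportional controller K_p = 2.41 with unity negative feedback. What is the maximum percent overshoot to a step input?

1.47%

The closed-loop denominator s² + 6.2s + 14.94 gives ω_n = √14.94 = 3.865 and ζ = 6.2/(2ω_n) = 0.802.
%OS = 100·exp(−πζ/√(1−ζ²)) = 100·exp(−π·0.802/√0.3568) = 1.47%.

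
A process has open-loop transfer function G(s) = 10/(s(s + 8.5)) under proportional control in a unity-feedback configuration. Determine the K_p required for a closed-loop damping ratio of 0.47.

K_p = 8.18

Closed-loop characteristic equation: s² + 8.5s + K_p·10 = 0.
So ω_n = √(10K_p) and 2ζω_n = 8.5, giving ζ = 8.5/(2√(10K_p)).
Setting ζ = 0.47: √(10K_p) = 8.5/(2·0.47) = 9.043, so K_p = 81.77/10 = 8.18.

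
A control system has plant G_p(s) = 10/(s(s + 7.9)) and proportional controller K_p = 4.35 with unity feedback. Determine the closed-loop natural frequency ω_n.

With unity feedback the closed-loop characteristic equation is s² + 7.9s + 4.35·10 = s² + 7.9s + 43.5 = 0.
So ω_n² = 43.5 ⇒ ω_n = 6.595 rad/s, and ζ = 7.9/(2ω_n) = 0.599.

ω_n = 6.6 rad/s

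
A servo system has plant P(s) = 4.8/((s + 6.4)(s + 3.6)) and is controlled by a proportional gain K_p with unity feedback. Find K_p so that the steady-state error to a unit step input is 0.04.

K_p = 115

Steady-state error for a unit step on this type-0 loop is 1/(1 + K_p·P(0)).
P(0) = 0.2083. Require 1/(1 + K_p·0.2083) = 0.04, so 1 + 0.2083·K_p = 25.
K_p = (25 − 1)/0.2083 = 115.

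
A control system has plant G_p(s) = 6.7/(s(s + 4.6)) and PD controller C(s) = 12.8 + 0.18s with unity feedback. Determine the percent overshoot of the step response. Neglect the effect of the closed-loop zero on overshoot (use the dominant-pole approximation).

35.4%

Forward path: (12.8 + 0.18s)·6.7/(s(s+4.6)). The closed-loop characteristic equation is s² + (4.6 + 6.7·0.18)s + 6.7·12.8 = 0.
That is s² + 5.806s + 85.76 = 0, so ω_n = 9.261 rad/s and ζ = 5.806/(2·9.261) = 0.3135.
%OS = 100·exp(−πζ/√(1−ζ²)) = 35.4%.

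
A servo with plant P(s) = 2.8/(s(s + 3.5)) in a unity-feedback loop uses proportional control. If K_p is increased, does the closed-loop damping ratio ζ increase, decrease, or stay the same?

decrease

ζ = 3.5/(2√(2.8K_p)); increasing K_p raises the denominator, so ζ falls.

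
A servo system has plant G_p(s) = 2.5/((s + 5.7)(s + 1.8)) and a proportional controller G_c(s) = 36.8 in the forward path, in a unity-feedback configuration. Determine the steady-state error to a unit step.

The loop is type 0. Static position error constant K_pos = G_c(0)·G_p(0) = 36.8·0.2437 = 8.967.
Steady-state error to a unit step: e_ss = 1/(1+K_pos) = 1/9.967 = 0.1.

0.1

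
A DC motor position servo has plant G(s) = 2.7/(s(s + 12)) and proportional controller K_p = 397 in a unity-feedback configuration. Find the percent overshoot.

The closed-loop denominator s² + 12s + 1072 gives ω_n = √1072 = 32.74 and ζ = 12/(2ω_n) = 0.1833.
%OS = 100·exp(−πζ/√(1−ζ²)) = 100·exp(−π·0.1833/√0.9664) = 55.7%.

55.7%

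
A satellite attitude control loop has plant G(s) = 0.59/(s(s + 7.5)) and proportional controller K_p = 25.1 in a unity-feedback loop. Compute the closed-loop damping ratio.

ζ = 0.974

With unity feedback the closed-loop characteristic equation is s² + 7.5s + 25.1·0.59 = s² + 7.5s + 14.81 = 0.
Matching s² + 2ζω_n s + ω_n²: ω_n = √14.81 = 3.848 rad/s and 2ζω_n = 7.5, so ζ = 7.5/(2·3.848) = 0.974.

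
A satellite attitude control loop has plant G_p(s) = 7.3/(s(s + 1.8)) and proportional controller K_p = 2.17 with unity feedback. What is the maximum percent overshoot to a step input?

48.2%

From 1 + K_pG_p(s) = 0: s² + 1.8s + 15.84 = 0 ⇒ ω_n = 3.98, ζ = 0.2261.
%OS = 100·exp(−πζ/√(1−ζ²)) = 100·exp(−π·0.2261/√0.9489) = 48.2%.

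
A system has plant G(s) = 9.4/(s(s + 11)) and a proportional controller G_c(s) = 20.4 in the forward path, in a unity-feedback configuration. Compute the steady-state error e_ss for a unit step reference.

The open loop G_c(s)G(s) has a pole at the origin (type 1), so the static position error constant is infinite and e_ss = 1/(1+∞) = 0.

0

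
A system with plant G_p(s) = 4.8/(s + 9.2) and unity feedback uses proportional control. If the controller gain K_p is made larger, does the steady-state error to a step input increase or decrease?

decrease

e_ss = 1/(1 + K_p·G_p(0)); a larger K_p raises the denominator, so e_ss decreases.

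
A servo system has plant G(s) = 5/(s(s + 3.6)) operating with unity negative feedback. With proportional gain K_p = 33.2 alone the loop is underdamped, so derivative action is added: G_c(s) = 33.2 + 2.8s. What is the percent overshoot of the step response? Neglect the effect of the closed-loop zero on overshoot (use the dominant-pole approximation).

5.3%

Forward path: (33.2 + 2.8s)·5/(s(s+3.6)). The closed-loop characteristic equation is s² + (3.6 + 5·2.8)s + 5·33.2 = 0.
That is s² + 17.6s + 166 = 0, so ω_n = 12.88 rad/s and ζ = 17.6/(2·12.88) = 0.683.
%OS = 100·exp(−πζ/√(1−ζ²)) = 5.3%.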